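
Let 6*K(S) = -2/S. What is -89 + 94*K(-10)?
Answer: -1288/15 ≈ -85.867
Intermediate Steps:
K(S) = -1/(3*S) (K(S) = (-2/S)/6 = -1/(3*S))
-89 + 94*K(-10) = -89 + 94*(-1/3/(-10)) = -89 + 94*(-1/3*(-1/10)) = -89 + 94*(1/30) = -89 + 47/15 = -1288/15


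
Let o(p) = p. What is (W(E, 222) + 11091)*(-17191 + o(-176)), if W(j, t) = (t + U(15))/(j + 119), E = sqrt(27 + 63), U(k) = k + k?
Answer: -2710840194783/14071 + 13129452*sqrt(10)/14071 ≈ -1.9265e+8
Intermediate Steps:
U(k) = 2*k
E = 3*sqrt(10) (E = sqrt(90) = 3*sqrt(10) ≈ 9.4868)
W(j, t) = (30 + t)/(119 + j) (W(j, t) = (t + 2*15)/(j + 119) = (t + 30)/(119 + j) = (30 + t)/(119 + j))
(W(E, 222) + 11091)*(-17191 + o(-176)) = ((30 + 222)/(119 + 3*sqrt(10)) + 11091)*(-17191 - 176) = (252/(119 + 3*sqrt(10)) + 11091)*(-17367) = (11091 + 252/(119 + 3*sqrt(10)))*(-17367) = -192617397 - 4376484/(119 + 3*sqrt(10))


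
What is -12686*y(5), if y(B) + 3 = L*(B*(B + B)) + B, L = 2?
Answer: -1293972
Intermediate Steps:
y(B) = -3 + B + 4*B**2 (y(B) = -3 + (2*(B*(B + B)) + B) = -3 + (2*(B*(2*B)) + B) = -3 + (2*(2*B**2) + B) = -3 + (4*B**2 + B) = -3 + (B + 4*B**2) = -3 + B + 4*B**2)
-12686*y(5) = -12686*(-3 + 5 + 4*5**2) = -12686*(-3 + 5 + 4*25) = -12686*(-3 + 5 + 100) = -12686*102 = -1293972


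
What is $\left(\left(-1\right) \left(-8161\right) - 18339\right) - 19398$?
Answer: $-29576$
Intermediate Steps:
$\left(\left(-1\right) \left(-8161\right) - 18339\right) - 19398 = \left(8161 - 18339\right) - 19398 = -10178 - 19398 = -29576$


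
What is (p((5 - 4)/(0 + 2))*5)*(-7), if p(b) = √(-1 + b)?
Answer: -35*I*√2/2 ≈ -24.749*I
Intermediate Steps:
(p((5 - 4)/(0 + 2))*5)*(-7) = (√(-1 + (5 - 4)/(0 + 2))*5)*(-7) = (√(-1 + 1/2)*5)*(-7) = (√(-1 + 1*(½))*5)*(-7) = (√(-1 + ½)*5)*(-7) = (√(-½)*5)*(-7) = ((I*√2/2)*5)*(-7) = (5*I*√2/2)*(-7) = -35*I*√2/2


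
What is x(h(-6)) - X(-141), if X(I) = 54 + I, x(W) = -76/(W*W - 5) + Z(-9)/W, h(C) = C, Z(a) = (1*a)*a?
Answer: 4405/62 ≈ 71.048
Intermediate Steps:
Z(a) = a² (Z(a) = a*a = a²)
x(W) = -76/(-5 + W²) + 81/W (x(W) = -76/(W*W - 5) + (-9)²/W = -76/(W² - 5) + 81/W = -76/(-5 + W²) + 81/W)
x(h(-6)) - X(-141) = (-405 - 76*(-6) + 81*(-6)²)/((-6)*(-5 + (-6)²)) - (54 - 141) = -(-405 + 456 + 81*36)/(6*(-5 + 36)) - 1*(-87) = -⅙*(-405 + 456 + 2916)/31 + 87 = -⅙*1/31*2967 + 87 = -989/62 + 87 = 4405/62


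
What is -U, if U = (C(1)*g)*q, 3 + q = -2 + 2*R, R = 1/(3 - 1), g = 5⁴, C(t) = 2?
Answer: 5000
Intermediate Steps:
g = 625
R = ½ (R = 1/2 = ½ ≈ 0.50000)
q = -4 (q = -3 + (-2 + 2*(½)) = -3 + (-2 + 1) = -3 - 1 = -4)
U = -5000 (U = (2*625)*(-4) = 1250*(-4) = -5000)
-U = -1*(-5000) = 5000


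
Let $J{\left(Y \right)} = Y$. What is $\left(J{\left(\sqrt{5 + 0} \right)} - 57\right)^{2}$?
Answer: $\left(57 - \sqrt{5}\right)^{2} \approx 2999.1$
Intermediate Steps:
$\left(J{\left(\sqrt{5 + 0} \right)} - 57\right)^{2} = \left(\sqrt{5 + 0} - 57\right)^{2} = \left(\sqrt{5} - 57\right)^{2} = \left(-57 + \sqrt{5}\right)^{2}$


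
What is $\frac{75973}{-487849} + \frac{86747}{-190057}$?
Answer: $- \frac{3338743392}{5454065729} \approx -0.61216$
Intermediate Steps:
$\frac{75973}{-487849} + \frac{86747}{-190057} = 75973 \left(- \frac{1}{487849}\right) + 86747 \left(- \frac{1}{190057}\right) = - \frac{4469}{28697} - \frac{86747}{190057} = - \frac{3338743392}{5454065729}$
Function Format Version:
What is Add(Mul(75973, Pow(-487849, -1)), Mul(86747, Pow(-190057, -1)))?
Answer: Rational(-3338743392, 5454065729) ≈ -0.61216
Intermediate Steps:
Add(Mul(75973, Pow(-487849, -1)), Mul(86747, Pow(-190057, -1))) = Add(Mul(75973, Rational(-1, 487849)), Mul(86747, Rational(-1, 190057))) = Add(Rational(-4469, 28697), Rational(-86747, 190057)) = Rational(-3338743392, 5454065729)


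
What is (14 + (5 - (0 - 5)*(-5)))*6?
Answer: -36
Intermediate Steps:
(14 + (5 - (0 - 5)*(-5)))*6 = (14 + (5 - (-5)*(-5)))*6 = (14 + (5 - 1*25))*6 = (14 + (5 - 25))*6 = (14 - 20)*6 = -6*6 = -36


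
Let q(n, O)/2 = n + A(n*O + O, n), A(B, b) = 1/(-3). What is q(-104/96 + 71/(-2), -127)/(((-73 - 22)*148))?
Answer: 443/84360 ≈ 0.0052513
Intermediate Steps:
A(B, b) = -⅓
q(n, O) = -⅔ + 2*n (q(n, O) = 2*(n - ⅓) = 2*(-⅓ + n) = -⅔ + 2*n)
q(-104/96 + 71/(-2), -127)/(((-73 - 22)*148)) = (-⅔ + 2*(-104/96 + 71/(-2)))/(((-73 - 22)*148)) = (-⅔ + 2*(-104*1/96 + 71*(-½)))/((-95*148)) = (-⅔ + 2*(-13/12 - 71/2))/(-14060) = (-⅔ + 2*(-439/12))*(-1/14060) = (-⅔ - 439/6)*(-1/14060) = -443/6*(-1/14060) = 443/84360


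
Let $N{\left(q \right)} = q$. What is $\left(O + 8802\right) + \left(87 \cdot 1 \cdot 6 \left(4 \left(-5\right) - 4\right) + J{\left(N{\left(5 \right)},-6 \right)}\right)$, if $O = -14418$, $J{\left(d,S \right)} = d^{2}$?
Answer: $-18119$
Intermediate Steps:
$\left(O + 8802\right) + \left(87 \cdot 1 \cdot 6 \left(4 \left(-5\right) - 4\right) + J{\left(N{\left(5 \right)},-6 \right)}\right) = \left(-14418 + 8802\right) + \left(87 \cdot 1 \cdot 6 \left(4 \left(-5\right) - 4\right) + 5^{2}\right) = -5616 + \left(87 \cdot 6 \left(-20 - 4\right) + 25\right) = -5616 + \left(87 \cdot 6 \left(-24\right) + 25\right) = -5616 + \left(87 \left(-144\right) + 25\right) = -5616 + \left(-12528 + 25\right) = -5616 - 12503 = -18119$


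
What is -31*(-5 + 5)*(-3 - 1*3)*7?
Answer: 0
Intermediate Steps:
-31*(-5 + 5)*(-3 - 1*3)*7 = -0*(-3 - 3)*7 = -0*(-6)*7 = -31*0*7 = 0*7 = 0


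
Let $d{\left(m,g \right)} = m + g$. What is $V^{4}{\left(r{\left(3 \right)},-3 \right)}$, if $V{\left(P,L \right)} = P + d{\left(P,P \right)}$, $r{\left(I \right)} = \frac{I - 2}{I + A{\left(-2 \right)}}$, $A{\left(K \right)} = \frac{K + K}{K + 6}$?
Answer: $\frac{81}{16} \approx 5.0625$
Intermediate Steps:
$A{\left(K \right)} = \frac{2 K}{6 + K}$
$d{\left(m,g \right)} = g + m$
$r{\left(I \right)} = \frac{-2 + I}{-1 + I}$ ($r{\left(I \right)} = \frac{I - 2}{I + 2 \left(-2\right) \frac{1}{6 - 2}} = \frac{-2 + I}{I + 2 \left(-2\right) \frac{1}{4}} = \frac{-2 + I}{I - 1} = \frac{-2 + I}{-1 + I}$)
$V{\left(P,L \right)} = 3 P$ ($V{\left(P,L \right)} = P + \left(P + P\right) = P + 2 P = 3 P$)
$V^{4}{\left(r{\left(3 \right)},-3 \right)} = \left(3 \frac{-2 + 3}{-1 + 3}\right)^{4} = \left(3 \cdot \frac{1}{2} \cdot 1\right)^{4} = \left(3 \cdot \frac{1}{2}\right)^{4} = \left(\frac{3}{2}\right)^{4} = \frac{81}{16}$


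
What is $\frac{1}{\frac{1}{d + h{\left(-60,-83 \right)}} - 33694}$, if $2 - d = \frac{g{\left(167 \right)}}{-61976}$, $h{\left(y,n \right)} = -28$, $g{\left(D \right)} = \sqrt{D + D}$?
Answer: $- \frac{21871917432619031}{736953227202259300994} + \frac{7747 \sqrt{334}}{368476613601129650497} \approx -2.9679 \cdot 10^{-5}$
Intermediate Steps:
$g{\left(D \right)} = \sqrt{2} \sqrt{D}$ ($g{\left(D \right)} = \sqrt{2 D} = \sqrt{2} \sqrt{D}$)
$d = 2 + \frac{\sqrt{334}}{61976}$ ($d = 2 - \frac{\sqrt{2} \sqrt{167}}{-61976} = 2 - \sqrt{334} \left(- \frac{1}{61976}\right) = 2 - - \frac{\sqrt{334}}{61976} = 2 + \frac{\sqrt{334}}{61976} \approx 2.0003$)
$\frac{1}{\frac{1}{d + h{\left(-60,-83 \right)}} - 33694} = \frac{1}{\frac{1}{\left(2 + \frac{\sqrt{334}}{61976}\right) - 28} - 33694} = \frac{1}{\frac{1}{-26 + \frac{\sqrt{334}}{61976}} - 33694} = \frac{1}{-33694 + \frac{1}{-26 + \frac{\sqrt{334}}{61976}}}$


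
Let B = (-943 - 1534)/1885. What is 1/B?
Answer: -1885/2477 ≈ -0.76100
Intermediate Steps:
B = -2477/1885 (B = -2477*1/1885 = -2477/1885 ≈ -1.3141)
1/B = 1/(-2477/1885) = -1885/2477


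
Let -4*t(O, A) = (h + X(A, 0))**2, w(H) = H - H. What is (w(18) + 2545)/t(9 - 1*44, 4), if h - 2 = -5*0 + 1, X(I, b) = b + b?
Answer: -10180/9 ≈ -1131.1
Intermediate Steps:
w(H) = 0
X(I, b) = 2*b
h = 3 (h = 2 + (-5*0 + 1) = 2 + (0 + 1) = 2 + 1 = 3)
t(O, A) = -9/4 (t(O, A) = -(3 + 2*0)**2/4 = -(3 + 0)**2/4 = -1/4*3**2 = -1/4*9 = -9/4)
(w(18) + 2545)/t(9 - 1*44, 4) = (0 + 2545)/(-9/4) = 2545*(-4/9) = -10180/9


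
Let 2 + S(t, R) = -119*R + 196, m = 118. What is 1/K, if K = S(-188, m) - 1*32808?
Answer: -1/46656 ≈ -2.1433e-5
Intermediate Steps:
S(t, R) = 194 - 119*R (S(t, R) = -2 + (-119*R + 196) = -2 + (196 - 119*R) = 194 - 119*R)
K = -46656 (K = (194 - 119*118) - 1*32808 = (194 - 14042) - 32808 = -13848 - 32808 = -46656)
1/K = 1/(-46656) = -1/46656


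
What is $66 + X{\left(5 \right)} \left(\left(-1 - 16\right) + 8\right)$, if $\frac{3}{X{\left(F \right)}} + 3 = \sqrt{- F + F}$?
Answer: $75$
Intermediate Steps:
$X{\left(F \right)} = -1$ ($X{\left(F \right)} = \frac{3}{-3 + \sqrt{- F + F}} = \frac{3}{-3 + \sqrt{0}} = \frac{3}{-3 + 0} = \frac{3}{-3} = 3 \left(- \frac{1}{3}\right) = -1$)
$66 + X{\left(5 \right)} \left(\left(-1 - 16\right) + 8\right) = 66 - \left(\left(-1 - 16\right) + 8\right) = 66 - \left(-17 + 8\right) = 66 - -9 = 66 + 9 = 75$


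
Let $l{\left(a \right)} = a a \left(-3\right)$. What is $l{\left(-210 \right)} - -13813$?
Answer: $-118487$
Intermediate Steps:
$l{\left(a \right)} = - 3 a^{2}$ ($l{\left(a \right)} = a^{2} \left(-3\right) = - 3 a^{2}$)
$l{\left(-210 \right)} - -13813 = - 3 \left(-210\right)^{2} - -13813 = \left(-3\right) 44100 + 13813 = -132300 + 13813 = -118487$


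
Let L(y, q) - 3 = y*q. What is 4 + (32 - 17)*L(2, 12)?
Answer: 409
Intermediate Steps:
L(y, q) = 3 + q*y (L(y, q) = 3 + y*q = 3 + q*y)
4 + (32 - 17)*L(2, 12) = 4 + (32 - 17)*(3 + 12*2) = 4 + 15*(3 + 24) = 4 + 15*27 = 4 + 405 = 409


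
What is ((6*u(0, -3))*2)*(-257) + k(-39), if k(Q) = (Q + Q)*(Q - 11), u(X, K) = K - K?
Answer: 3900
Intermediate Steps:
u(X, K) = 0
k(Q) = 2*Q*(-11 + Q) (k(Q) = (2*Q)*(-11 + Q) = 2*Q*(-11 + Q))
((6*u(0, -3))*2)*(-257) + k(-39) = ((6*0)*2)*(-257) + 2*(-39)*(-11 - 39) = (0*2)*(-257) + 2*(-39)*(-50) = 0*(-257) + 3900 = 0 + 3900 = 3900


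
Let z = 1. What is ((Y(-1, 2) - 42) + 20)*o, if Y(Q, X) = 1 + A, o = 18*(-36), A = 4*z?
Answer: 11016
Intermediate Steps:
A = 4 (A = 4*1 = 4)
o = -648
Y(Q, X) = 5 (Y(Q, X) = 1 + 4 = 5)
((Y(-1, 2) - 42) + 20)*o = ((5 - 42) + 20)*(-648) = (-37 + 20)*(-648) = -17*(-648) = 11016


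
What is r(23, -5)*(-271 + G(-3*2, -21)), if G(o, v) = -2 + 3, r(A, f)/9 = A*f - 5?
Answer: 291600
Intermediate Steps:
r(A, f) = -45 + 9*A*f (r(A, f) = 9*(A*f - 5) = 9*(-5 + A*f) = -45 + 9*A*f)
G(o, v) = 1
r(23, -5)*(-271 + G(-3*2, -21)) = (-45 + 9*23*(-5))*(-271 + 1) = (-45 - 1035)*(-270) = -1080*(-270) = 291600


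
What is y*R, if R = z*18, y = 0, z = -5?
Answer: 0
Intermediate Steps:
R = -90 (R = -5*18 = -90)
y*R = 0*(-90) = 0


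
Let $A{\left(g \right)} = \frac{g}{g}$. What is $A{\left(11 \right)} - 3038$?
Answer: $-3037$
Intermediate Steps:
$A{\left(g \right)} = 1$
$A{\left(11 \right)} - 3038 = 1 - 3038 = -3037$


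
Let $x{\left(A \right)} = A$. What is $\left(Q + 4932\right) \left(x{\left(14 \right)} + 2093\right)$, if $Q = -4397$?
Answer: $1127245$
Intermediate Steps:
$\left(Q + 4932\right) \left(x{\left(14 \right)} + 2093\right) = \left(-4397 + 4932\right) \left(14 + 2093\right) = 535 \cdot 2107 = 1127245$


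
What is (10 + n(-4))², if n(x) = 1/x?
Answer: 1521/16 ≈ 95.063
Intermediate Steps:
(10 + n(-4))² = (10 + 1/(-4))² = (10 - ¼)² = (39/4)² = 1521/16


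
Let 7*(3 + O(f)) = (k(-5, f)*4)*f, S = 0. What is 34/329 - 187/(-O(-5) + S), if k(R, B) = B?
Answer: 433347/25991 ≈ 16.673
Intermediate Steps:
O(f) = -3 + 4*f**2/7 (O(f) = -3 + ((f*4)*f)/7 = -3 + ((4*f)*f)/7 = -3 + (4*f**2)/7 = -3 + 4*f**2/7)
34/329 - 187/(-O(-5) + S) = 34/329 - 187/(-(-3 + (4/7)*(-5)**2) + 0) = 34*(1/329) - 187/(-(-3 + (4/7)*25) + 0) = 34/329 - 187/(-(-3 + 100/7) + 0) = 34/329 - 187/(-1*79/7 + 0) = 34/329 - 187/(-79/7 + 0) = 34/329 - 187/(-79/7) = 34/329 - 187*(-7/79) = 34/329 + 1309/79 = 433347/25991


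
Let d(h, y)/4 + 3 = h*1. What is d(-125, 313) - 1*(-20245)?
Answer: 19733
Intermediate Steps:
d(h, y) = -12 + 4*h (d(h, y) = -12 + 4*(h*1) = -12 + 4*h)
d(-125, 313) - 1*(-20245) = (-12 + 4*(-125)) - 1*(-20245) = (-12 - 500) + 20245 = -512 + 20245 = 19733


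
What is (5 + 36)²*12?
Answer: 20172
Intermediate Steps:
(5 + 36)²*12 = 41²*12 = 1681*12 = 20172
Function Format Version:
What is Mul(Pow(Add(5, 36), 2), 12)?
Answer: 20172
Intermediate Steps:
Mul(Pow(Add(5, 36), 2), 12) = Mul(Pow(41, 2), 12) = Mul(1681, 12) = 20172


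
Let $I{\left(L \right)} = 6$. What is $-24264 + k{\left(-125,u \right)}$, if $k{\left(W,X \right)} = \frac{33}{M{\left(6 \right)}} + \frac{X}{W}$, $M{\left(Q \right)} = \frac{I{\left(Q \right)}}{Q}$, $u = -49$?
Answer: $- \frac{3028826}{125} \approx -24231.0$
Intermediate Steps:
$M{\left(Q \right)} = \frac{6}{Q}$
$k{\left(W,X \right)} = 33 + \frac{X}{W}$ ($k{\left(W,X \right)} = \frac{33}{6 \cdot \frac{1}{6}} + \frac{X}{W} = \frac{33}{1} + \frac{X}{W} = 33 \cdot 1 + \frac{X}{W} = 33 + \frac{X}{W}$)
$-24264 + k{\left(-125,u \right)} = -24264 + \left(33 - \frac{49}{-125}\right) = -24264 + \left(33 - - \frac{49}{125}\right) = -24264 + \left(33 + \frac{49}{125}\right) = -24264 + \frac{4174}{125} = - \frac{3028826}{125}$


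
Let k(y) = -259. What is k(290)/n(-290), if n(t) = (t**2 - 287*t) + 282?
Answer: -259/167612 ≈ -0.0015452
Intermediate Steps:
n(t) = 282 + t**2 - 287*t
k(290)/n(-290) = -259/(282 + (-290)**2 - 287*(-290)) = -259/(282 + 84100 + 83230) = -259/167612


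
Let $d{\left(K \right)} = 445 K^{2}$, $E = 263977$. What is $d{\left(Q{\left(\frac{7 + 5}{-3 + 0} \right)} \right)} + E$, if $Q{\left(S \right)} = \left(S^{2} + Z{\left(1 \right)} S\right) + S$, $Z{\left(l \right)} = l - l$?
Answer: $328057$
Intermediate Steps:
$Z{\left(l \right)} = 0$
$Q{\left(S \right)} = S + S^{2}$ ($Q{\left(S \right)} = \left(S^{2} + 0 S\right) + S = \left(S^{2} + 0\right) + S = S^{2} + S = S + S^{2}$)
$d{\left(Q{\left(\frac{7 + 5}{-3 + 0} \right)} \right)} + E = 445 \left(\frac{7 + 5}{-3 + 0} \left(1 + \frac{7 + 5}{-3 + 0}\right)\right)^{2} + 263977 = 445 \left(\frac{12}{-3} \left(1 + \frac{12}{-3}\right)\right)^{2} + 263977 = 445 \left(12 \left(- \frac{1}{3}\right) \left(1 + 12 \left(- \frac{1}{3}\right)\right)\right)^{2} + 263977 = 445 \left(- 4 \left(1 - 4\right)\right)^{2} + 263977 = 445 \left(\left(-4\right) \left(-3\right)\right)^{2} + 263977 = 445 \cdot 12^{2} + 263977 = 445 \cdot 144 + 263977 = 64080 + 263977 = 328057$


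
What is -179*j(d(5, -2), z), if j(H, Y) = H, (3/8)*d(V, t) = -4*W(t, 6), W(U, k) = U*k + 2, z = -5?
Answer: -57280/3 ≈ -19093.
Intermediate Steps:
W(U, k) = 2 + U*k
d(V, t) = -64/3 - 64*t (d(V, t) = 8*(-4*(2 + t*6))/3 = 8*(-4*(2 + 6*t))/3 = 8*(-8 - 24*t)/3 = -64/3 - 64*t)
-179*j(d(5, -2), z) = -179*(-64/3 - 64*(-2)) = -179*(-64/3 + 128) = -179*320/3 = -57280/3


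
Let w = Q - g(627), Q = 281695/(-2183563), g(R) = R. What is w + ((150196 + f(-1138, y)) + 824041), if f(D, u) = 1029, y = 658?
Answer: 2128185377062/2183563 ≈ 9.7464e+5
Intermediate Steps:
Q = -281695/2183563 (Q = 281695*(-1/2183563) = -281695/2183563 ≈ -0.12901)
w = -1369375696/2183563 (w = -281695/2183563 - 1*627 = -281695/2183563 - 627 = -1369375696/2183563 ≈ -627.13)
w + ((150196 + f(-1138, y)) + 824041) = -1369375696/2183563 + ((150196 + 1029) + 824041) = -1369375696/2183563 + (151225 + 824041) = -1369375696/2183563 + 975266 = 2128185377062/2183563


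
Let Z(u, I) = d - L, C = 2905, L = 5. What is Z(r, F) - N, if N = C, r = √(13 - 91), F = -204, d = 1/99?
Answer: -288089/99 ≈ -2910.0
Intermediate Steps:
d = 1/99 ≈ 0.010101
r = I*√78 (r = √(-78) = I*√78 ≈ 8.8318*I)
N = 2905
Z(u, I) = -494/99 (Z(u, I) = 1/99 - 1*5 = 1/99 - 5 = -494/99)
Z(r, F) - N = -494/99 - 1*2905 = -494/99 - 2905 = -288089/99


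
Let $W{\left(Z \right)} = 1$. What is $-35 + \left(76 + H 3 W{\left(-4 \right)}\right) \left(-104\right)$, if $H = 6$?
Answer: $-9811$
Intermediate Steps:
$-35 + \left(76 + H 3 W{\left(-4 \right)}\right) \left(-104\right) = -35 + \left(76 + 6 \cdot 3 \cdot 1\right) \left(-104\right) = -35 + \left(76 + 18 \cdot 1\right) \left(-104\right) = -35 + \left(76 + 18\right) \left(-104\right) = -35 + 94 \left(-104\right) = -35 - 9776 = -9811$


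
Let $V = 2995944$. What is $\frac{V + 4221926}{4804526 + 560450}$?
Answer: $\frac{3608935}{2682488} \approx 1.3454$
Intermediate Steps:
$\frac{V + 4221926}{4804526 + 560450} = \frac{2995944 + 4221926}{4804526 + 560450} = \frac{7217870}{5364976} = 7217870 \cdot \frac{1}{5364976} = \frac{3608935}{2682488}$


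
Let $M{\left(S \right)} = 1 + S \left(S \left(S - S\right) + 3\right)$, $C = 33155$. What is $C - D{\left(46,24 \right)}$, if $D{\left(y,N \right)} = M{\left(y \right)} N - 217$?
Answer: $30036$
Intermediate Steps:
$M{\left(S \right)} = 1 + 3 S$ ($M{\left(S \right)} = 1 + S \left(S 0 + 3\right) = 1 + S \left(0 + 3\right) = 1 + S 3 = 1 + 3 S$)
$D{\left(y,N \right)} = -217 + N \left(1 + 3 y\right)$ ($D{\left(y,N \right)} = \left(1 + 3 y\right) N - 217 = N \left(1 + 3 y\right) - 217 = -217 + N \left(1 + 3 y\right)$)
$C - D{\left(46,24 \right)} = 33155 - \left(-217 + 24 \left(1 + 3 \cdot 46\right)\right) = 33155 - \left(-217 + 24 \left(1 + 138\right)\right) = 33155 - \left(-217 + 24 \cdot 139\right) = 33155 - \left(-217 + 3336\right) = 33155 - 3119 = 30036$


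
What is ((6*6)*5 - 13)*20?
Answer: 3340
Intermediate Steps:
((6*6)*5 - 13)*20 = (36*5 - 13)*20 = (180 - 13)*20 = 167*20 = 3340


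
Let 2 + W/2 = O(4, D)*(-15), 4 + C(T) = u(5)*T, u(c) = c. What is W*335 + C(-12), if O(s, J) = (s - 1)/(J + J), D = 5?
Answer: -4419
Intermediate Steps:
O(s, J) = (-1 + s)/(2*J) (O(s, J) = (-1 + s)/((2*J)) = (-1 + s)*(1/(2*J)) = (-1 + s)/(2*J))
C(T) = -4 + 5*T
W = -13 (W = -4 + 2*(((½)*(-1 + 4)/5)*(-15)) = -4 + 2*(((½)*(⅕)*3)*(-15)) = -4 + 2*((3/10)*(-15)) = -4 + 2*(-9/2) = -4 - 9 = -13)
W*335 + C(-12) = -13*335 + (-4 + 5*(-12)) = -4355 + (-4 - 60) = -4355 - 64 = -4419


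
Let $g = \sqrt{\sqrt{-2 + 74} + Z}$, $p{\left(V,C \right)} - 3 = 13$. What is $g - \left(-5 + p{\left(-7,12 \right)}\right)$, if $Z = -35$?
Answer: $-11 + i \sqrt{35 - 6 \sqrt{2}} \approx -11.0 + 5.1492 i$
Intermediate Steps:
$p{\left(V,C \right)} = 16$ ($p{\left(V,C \right)} = 3 + 13 = 16$)
$g = \sqrt{-35 + 6 \sqrt{2}}$ ($g = \sqrt{\sqrt{-2 + 74} - 35} = \sqrt{\sqrt{72} - 35} = \sqrt{6 \sqrt{2} - 35} = \sqrt{-35 + 6 \sqrt{2}} \approx 5.1492 i$)
$g - \left(-5 + p{\left(-7,12 \right)}\right) = \sqrt{-35 + 6 \sqrt{2}} - \left(-5 + 16\right) = \sqrt{-35 + 6 \sqrt{2}} - 11 = -11 + \sqrt{-35 + 6 \sqrt{2}}$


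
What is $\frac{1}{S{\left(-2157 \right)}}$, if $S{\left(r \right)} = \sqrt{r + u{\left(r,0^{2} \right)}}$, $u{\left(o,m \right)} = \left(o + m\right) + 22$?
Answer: $- \frac{i \sqrt{1073}}{2146} \approx - 0.015264 i$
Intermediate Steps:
$u{\left(o,m \right)} = 22 + m + o$ ($u{\left(o,m \right)} = \left(m + o\right) + 22 = 22 + m + o$)
$S{\left(r \right)} = \sqrt{22 + 2 r}$ ($S{\left(r \right)} = \sqrt{r + \left(22 + 0^{2} + r\right)} = \sqrt{r + \left(22 + 0 + r\right)} = \sqrt{r + \left(22 + r\right)} = \sqrt{22 + 2 r}$)
$\frac{1}{S{\left(-2157 \right)}} = \frac{1}{\sqrt{22 + 2 \left(-2157\right)}} = \frac{1}{\sqrt{22 - 4314}} = \frac{1}{\sqrt{-4292}} = \frac{1}{2 i \sqrt{1073}} = - \frac{i \sqrt{1073}}{2146}$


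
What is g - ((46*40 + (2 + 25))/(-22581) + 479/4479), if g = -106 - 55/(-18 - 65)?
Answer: -294824438885/2798214939 ≈ -105.36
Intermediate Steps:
g = -8743/83 (g = -106 - 55/(-83) = -106 - 55*(-1/83) = -106 + 55/83 = -8743/83 ≈ -105.34)
g - ((46*40 + (2 + 25))/(-22581) + 479/4479) = -8743/83 - ((46*40 + (2 + 25))/(-22581) + 479/4479) = -8743/83 - ((1840 + 27)*(-1/22581) + 479*(1/4479)) = -8743/83 - (1867*(-1/22581) + 479/4479) = -8743/83 - (-1867/22581 + 479/4479) = -8743/83 - 1*818002/33713433 = -8743/83 - 818002/33713433 = -294824438885/2798214939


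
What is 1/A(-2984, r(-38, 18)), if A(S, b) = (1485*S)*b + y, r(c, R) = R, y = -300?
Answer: -1/79762620 ≈ -1.2537e-8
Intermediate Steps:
A(S, b) = -300 + 1485*S*b (A(S, b) = (1485*S)*b - 300 = 1485*S*b - 300 = -300 + 1485*S*b)
1/A(-2984, r(-38, 18)) = 1/(-300 + 1485*(-2984)*18) = 1/(-300 - 79762320) = 1/(-79762620) = -1/79762620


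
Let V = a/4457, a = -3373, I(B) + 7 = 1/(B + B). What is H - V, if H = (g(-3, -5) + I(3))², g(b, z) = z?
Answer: 22589165/160452 ≈ 140.78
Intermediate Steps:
I(B) = -7 + 1/(2*B) (I(B) = -7 + 1/(B + B) = -7 + 1/(2*B))
H = 5041/36 (H = (-5 + (-7 + (½)/3))² = (-5 + (-7 + (½)*(⅓)))² = (-5 + (-7 + ⅙))² = (-5 - 41/6)² = (-71/6)² = 5041/36 ≈ 140.03)
V = -3373/4457 ≈ -0.75679
H - V = 5041/36 - 1*(-3373/4457) = 5041/36 + 3373/4457 = 22589165/160452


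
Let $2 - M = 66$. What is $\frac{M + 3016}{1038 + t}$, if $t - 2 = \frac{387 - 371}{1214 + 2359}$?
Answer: $\frac{1318437}{464492} \approx 2.8384$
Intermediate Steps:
$M = -64$ ($M = 2 - 66 = -64$)
$t = \frac{7162}{3573}$ ($t = 2 + \frac{387 - 371}{1214 + 2359} = 2 + \frac{16}{3573} = \frac{7162}{3573} \approx 2.0045$)
$\frac{M + 3016}{1038 + t} = \frac{-64 + 3016}{1038 + \frac{7162}{3573}} = \frac{2952}{\frac{3715936}{3573}} = 2952 \cdot \frac{3573}{3715936} = \frac{1318437}{464492}$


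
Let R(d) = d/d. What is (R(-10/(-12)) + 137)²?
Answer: 19044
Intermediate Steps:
R(d) = 1
(R(-10/(-12)) + 137)² = (1 + 137)² = 138² = 19044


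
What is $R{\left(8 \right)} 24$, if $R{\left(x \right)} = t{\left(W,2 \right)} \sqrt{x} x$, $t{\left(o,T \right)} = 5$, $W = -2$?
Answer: $1920 \sqrt{2} \approx 2715.3$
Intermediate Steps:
$R{\left(x \right)} = 5 x^{\frac{3}{2}}$ ($R{\left(x \right)} = 5 \sqrt{x} x = 5 x^{\frac{3}{2}}$)
$R{\left(8 \right)} 24 = 5 \cdot 8^{\frac{3}{2}} \cdot 24 = 5 \cdot 16 \sqrt{2} \cdot 24 = 80 \sqrt{2} \cdot 24 = 1920 \sqrt{2}$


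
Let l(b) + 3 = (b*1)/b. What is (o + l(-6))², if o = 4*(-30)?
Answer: 14884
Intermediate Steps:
o = -120
l(b) = -2 (l(b) = -3 + (b*1)/b = -3 + b/b = -3 + 1 = -2)
(o + l(-6))² = (-120 - 2)² = (-122)² = 14884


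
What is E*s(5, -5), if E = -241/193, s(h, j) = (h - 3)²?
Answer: -964/193 ≈ -4.9948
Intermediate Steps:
s(h, j) = (-3 + h)²
E = -241/193 (E = -241*1/193 = -241/193 ≈ -1.2487)
E*s(5, -5) = -241*(-3 + 5)²/193 = -241/193*2² = -241/193*4 = -964/193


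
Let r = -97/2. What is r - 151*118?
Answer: -35733/2 ≈ -17867.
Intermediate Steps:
r = -97/2 (r = -97*½ = -97/2 ≈ -48.500)
r - 151*118 = -97/2 - 151*118 = -97/2 - 17818 = -35733/2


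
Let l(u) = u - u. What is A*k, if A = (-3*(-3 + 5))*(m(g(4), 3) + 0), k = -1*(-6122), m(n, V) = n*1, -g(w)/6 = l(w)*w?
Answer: 0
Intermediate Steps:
l(u) = 0
g(w) = 0 (g(w) = -0*w = -6*0 = 0)
m(n, V) = n
k = 6122
A = 0 (A = (-3*(-3 + 5))*(0 + 0) = -3*2*0 = -6*0 = 0)
A*k = 0*6122 = 0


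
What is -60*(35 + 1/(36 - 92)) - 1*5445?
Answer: -105615/14 ≈ -7543.9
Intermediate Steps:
-60*(35 + 1/(36 - 92)) - 1*5445 = -60*(35 + 1/(-56)) - 5445 = -60*(35 - 1/56) - 5445 = -60*1959/56 - 5445 = -29385/14 - 5445 = -105615/14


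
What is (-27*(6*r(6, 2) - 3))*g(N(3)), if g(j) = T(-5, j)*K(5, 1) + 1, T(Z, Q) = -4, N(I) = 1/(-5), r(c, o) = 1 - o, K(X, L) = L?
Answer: -729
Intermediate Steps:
N(I) = -1/5
g(j) = -3 (g(j) = -4*1 + 1 = -4 + 1 = -3)
(-27*(6*r(6, 2) - 3))*g(N(3)) = -27*(6*(1 - 1*2) - 3)*(-3) = -27*(6*(1 - 2) - 3)*(-3) = -27*(6*(-1) - 3)*(-3) = -27*(-6 - 3)*(-3) = -27*(-9)*(-3) = 243*(-3) = -729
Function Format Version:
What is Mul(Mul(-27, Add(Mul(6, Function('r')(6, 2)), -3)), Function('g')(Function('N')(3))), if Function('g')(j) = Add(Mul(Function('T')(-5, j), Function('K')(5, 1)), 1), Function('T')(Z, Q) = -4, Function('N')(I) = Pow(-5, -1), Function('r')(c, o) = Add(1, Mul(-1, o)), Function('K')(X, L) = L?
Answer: -729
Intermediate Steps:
Function('N')(I) = Rational(-1, 5)
Function('g')(j) = -3 (Function('g')(j) = Add(Mul(-4, 1), 1) = Add(-4, 1) = -3)
Mul(Mul(-27, Add(Mul(6, Function('r')(6, 2)), -3)), Function('g')(Function('N')(3))) = Mul(Mul(-27, Add(Mul(6, Add(1, Mul(-1, 2))), -3)), -3) = Mul(Mul(-27, Add(Mul(6, Add(1, -2)), -3)), -3) = Mul(Mul(-27, Add(Mul(6, -1), -3)), -3) = Mul(Mul(-27, Add(-6, -3)), -3) = Mul(Mul(-27, -9), -3) = Mul(243, -3) = -729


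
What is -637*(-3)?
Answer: 1911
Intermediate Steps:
-637*(-3) = -1*(-1911) = 1911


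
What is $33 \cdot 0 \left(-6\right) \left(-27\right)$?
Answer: $0$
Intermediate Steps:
$33 \cdot 0 \left(-6\right) \left(-27\right) = 33 \cdot 0 \left(-27\right) = 0 \left(-27\right) = 0$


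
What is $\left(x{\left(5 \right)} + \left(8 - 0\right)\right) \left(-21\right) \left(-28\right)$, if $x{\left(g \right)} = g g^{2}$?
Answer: $78204$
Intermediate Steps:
$x{\left(g \right)} = g^{3}$
$\left(x{\left(5 \right)} + \left(8 - 0\right)\right) \left(-21\right) \left(-28\right) = \left(5^{3} + \left(8 - 0\right)\right) \left(-21\right) \left(-28\right) = \left(125 + \left(8 + 0\right)\right) \left(-21\right) \left(-28\right) = \left(125 + 8\right) \left(-21\right) \left(-28\right) = 133 \left(-21\right) \left(-28\right) = \left(-2793\right) \left(-28\right) = 78204$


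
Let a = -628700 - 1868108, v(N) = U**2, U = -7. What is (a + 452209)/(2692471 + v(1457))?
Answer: -2044599/2692520 ≈ -0.75936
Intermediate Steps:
v(N) = 49 (v(N) = (-7)**2 = 49)
a = -2496808
(a + 452209)/(2692471 + v(1457)) = (-2496808 + 452209)/(2692471 + 49) = -2044599/2692520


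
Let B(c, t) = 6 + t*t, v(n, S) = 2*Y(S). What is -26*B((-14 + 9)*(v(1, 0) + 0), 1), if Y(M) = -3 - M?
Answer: -182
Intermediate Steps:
v(n, S) = -6 - 2*S (v(n, S) = 2*(-3 - S) = -6 - 2*S)
B(c, t) = 6 + t²
-26*B((-14 + 9)*(v(1, 0) + 0), 1) = -26*(6 + 1²) = -26*(6 + 1) = -26*7 = -182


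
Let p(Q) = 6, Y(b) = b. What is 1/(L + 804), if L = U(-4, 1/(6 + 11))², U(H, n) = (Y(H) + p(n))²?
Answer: 1/820 ≈ 0.0012195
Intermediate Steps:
U(H, n) = (6 + H)² (U(H, n) = (H + 6)² = (6 + H)²)
L = 16 (L = ((6 - 4)²)² = (2²)² = 4² = 16)
1/(L + 804) = 1/(16 + 804) = 1/820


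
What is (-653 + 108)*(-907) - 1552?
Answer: 492763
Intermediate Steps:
(-653 + 108)*(-907) - 1552 = -545*(-907) - 1552 = 494315 - 1552 = 492763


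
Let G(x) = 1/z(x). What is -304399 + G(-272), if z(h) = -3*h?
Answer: -248389583/816 ≈ -3.0440e+5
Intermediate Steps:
G(x) = -1/(3*x) (G(x) = 1/(-3*x) = -1/(3*x))
-304399 + G(-272) = -304399 - ⅓/(-272) = -304399 - ⅓*(-1/272) = -304399 + 1/816 = -248389583/816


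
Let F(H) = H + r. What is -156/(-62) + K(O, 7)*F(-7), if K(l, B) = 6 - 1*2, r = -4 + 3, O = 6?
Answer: -914/31 ≈ -29.484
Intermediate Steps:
r = -1
K(l, B) = 4 (K(l, B) = 6 - 2 = 4)
F(H) = -1 + H (F(H) = H - 1 = -1 + H)
-156/(-62) + K(O, 7)*F(-7) = -156/(-62) + 4*(-1 - 7) = -156*(-1/62) + 4*(-8) = 78/31 - 32 = -914/31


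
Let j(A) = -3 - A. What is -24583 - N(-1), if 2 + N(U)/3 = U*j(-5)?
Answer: -24571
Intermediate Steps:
N(U) = -6 + 6*U (N(U) = -6 + 3*(U*(-3 - 1*(-5))) = -6 + 3*(U*(-3 + 5)) = -6 + 3*(U*2) = -6 + 3*(2*U) = -6 + 6*U)
-24583 - N(-1) = -24583 - (-6 + 6*(-1)) = -24583 - (-6 - 6) = -24583 - 1*(-12) = -24583 + 12 = -24571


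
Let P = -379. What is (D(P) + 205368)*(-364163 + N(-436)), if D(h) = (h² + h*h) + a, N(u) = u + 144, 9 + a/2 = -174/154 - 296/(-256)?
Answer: -31599429802785/176 ≈ -1.7954e+11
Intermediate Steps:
a = -22111/1232 (a = -18 + 2*(-174/154 - 296/(-256)) = -18 + 2*(-174*1/154 - 296*(-1/256)) = -18 + 2*(-87/77 + 37/32) = -18 + 2*(65/2464) = -18 + 65/1232 = -22111/1232 ≈ -17.947)
N(u) = 144 + u
D(h) = -22111/1232 + 2*h² (D(h) = (h² + h*h) - 22111/1232 = (h² + h²) - 22111/1232 = 2*h² - 22111/1232 = -22111/1232 + 2*h²)
(D(P) + 205368)*(-364163 + N(-436)) = ((-22111/1232 + 2*(-379)²) + 205368)*(-364163 + (144 - 436)) = ((-22111/1232 + 2*143641) + 205368)*(-364163 - 292) = ((-22111/1232 + 287282) + 205368)*(-364455) = (353909313/1232 + 205368)*(-364455) = (606922689/1232)*(-364455) = -31599429802785/176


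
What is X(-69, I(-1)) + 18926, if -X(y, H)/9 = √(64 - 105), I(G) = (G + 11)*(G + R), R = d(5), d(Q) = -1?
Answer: 18926 - 9*I*√41 ≈ 18926.0 - 57.628*I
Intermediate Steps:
R = -1
I(G) = (-1 + G)*(11 + G) (I(G) = (G + 11)*(G - 1) = (11 + G)*(-1 + G) = (-1 + G)*(11 + G))
X(y, H) = -9*I*√41 (X(y, H) = -9*√(64 - 105) = -9*I*√41)
X(-69, I(-1)) + 18926 = -9*I*√41 + 18926 = 18926 - 9*I*√41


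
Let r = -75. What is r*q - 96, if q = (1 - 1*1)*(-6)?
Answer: -96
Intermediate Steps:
q = 0 (q = (1 - 1)*(-6) = 0*(-6) = 0)
r*q - 96 = -75*0 - 96 = 0 - 96 = -96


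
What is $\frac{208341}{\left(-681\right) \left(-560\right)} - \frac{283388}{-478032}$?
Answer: $\frac{618055097}{542566320} \approx 1.1391$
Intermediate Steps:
$\frac{208341}{\left(-681\right) \left(-560\right)} - \frac{283388}{-478032} = \frac{208341}{381360} - - \frac{70847}{119508} = 208341 \cdot \frac{1}{381360} + \frac{70847}{119508} = \frac{9921}{18160} + \frac{70847}{119508} = \frac{618055097}{542566320}$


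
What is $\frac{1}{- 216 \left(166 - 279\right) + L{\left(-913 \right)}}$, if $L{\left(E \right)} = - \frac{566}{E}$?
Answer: $\frac{913}{22285070} \approx 4.0969 \cdot 10^{-5}$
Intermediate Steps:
$\frac{1}{- 216 \left(166 - 279\right) + L{\left(-913 \right)}} = \frac{1}{- 216 \left(166 - 279\right) - \frac{566}{-913}} = \frac{1}{\left(-216\right) \left(-113\right) - - \frac{566}{913}} = \frac{1}{24408 + \frac{566}{913}} = \frac{1}{\frac{22285070}{913}} = \frac{913}{22285070}$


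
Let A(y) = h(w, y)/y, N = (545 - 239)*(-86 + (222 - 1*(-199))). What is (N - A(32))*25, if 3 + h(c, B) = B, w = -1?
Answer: 82007275/32 ≈ 2.5627e+6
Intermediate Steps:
N = 102510 (N = 306*(-86 + (222 + 199)) = 306*(-86 + 421) = 306*335 = 102510)
h(c, B) = -3 + B
A(y) = (-3 + y)/y
(N - A(32))*25 = (102510 - (-3 + 32)/32)*25 = (102510 - 29/32)*25 = (3280291/32)*25 = 82007275/32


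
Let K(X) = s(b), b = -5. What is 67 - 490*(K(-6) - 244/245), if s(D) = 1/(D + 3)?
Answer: 800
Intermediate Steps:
s(D) = 1/(3 + D)
K(X) = -½ (K(X) = 1/(3 - 5) = 1/(-2) = -½)
67 - 490*(K(-6) - 244/245) = 67 - 490*(-½ - 244/245) = 67 - 490*(-733/490) = 67 + 733 = 800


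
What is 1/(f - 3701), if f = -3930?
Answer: -1/7631 ≈ -0.00013104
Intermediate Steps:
1/(f - 3701) = 1/(-3930 - 3701) = 1/(-7631) = -1/7631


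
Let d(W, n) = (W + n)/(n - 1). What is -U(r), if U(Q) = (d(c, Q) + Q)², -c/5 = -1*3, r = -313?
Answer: -2400216064/24649 ≈ -97376.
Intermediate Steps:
c = 15 (c = -(-5)*3 = -5*(-3) = 15)
d(W, n) = (W + n)/(-1 + n)
U(Q) = (Q + (15 + Q)/(-1 + Q))² (U(Q) = ((15 + Q)/(-1 + Q) + Q)² = (Q + (15 + Q)/(-1 + Q))²)
-U(r) = -(15 + (-313)²)²/(-1 - 313)² = -(15 + 97969)²/(-314)² = -97984²/98596 = -9600864256/98596 = -1*2400216064/24649 = -2400216064/24649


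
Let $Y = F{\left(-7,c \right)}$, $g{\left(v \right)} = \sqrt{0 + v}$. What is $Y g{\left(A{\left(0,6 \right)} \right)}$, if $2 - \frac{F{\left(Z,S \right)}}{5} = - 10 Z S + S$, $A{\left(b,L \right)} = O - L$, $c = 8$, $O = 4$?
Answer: $- 2830 i \sqrt{2} \approx - 4002.2 i$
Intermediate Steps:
$A{\left(b,L \right)} = 4 - L$
$g{\left(v \right)} = \sqrt{v}$
$F{\left(Z,S \right)} = 10 - 5 S + 50 S Z$ ($F{\left(Z,S \right)} = 10 - 5 \left(- 10 Z S + S\right) = 10 - 5 \left(- 10 S Z + S\right) = 10 - 5 \left(S - 10 S Z\right) = 10 + \left(- 5 S + 50 S Z\right) = 10 - 5 S + 50 S Z$)
$Y = -2830$ ($Y = 10 - 40 + 50 \cdot 8 \left(-7\right) = 10 - 40 - 2800 = -2830$)
$Y g{\left(A{\left(0,6 \right)} \right)} = - 2830 \sqrt{4 - 6} = - 2830 \sqrt{-2} = - 2830 i \sqrt{2}$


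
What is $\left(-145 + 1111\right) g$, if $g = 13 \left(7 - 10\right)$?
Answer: $-37674$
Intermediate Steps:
$g = -39$ ($g = 13 \left(-3\right) = -39$)
$\left(-145 + 1111\right) g = \left(-145 + 1111\right) \left(-39\right) = 966 \left(-39\right) = -37674$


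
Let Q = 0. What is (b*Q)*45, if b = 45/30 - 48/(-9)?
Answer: 0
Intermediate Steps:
b = 41/6 (b = 45*(1/30) - 48*(-⅑) = 3/2 + 16/3 = 41/6 ≈ 6.8333)
(b*Q)*45 = ((41/6)*0)*45 = 0*45 = 0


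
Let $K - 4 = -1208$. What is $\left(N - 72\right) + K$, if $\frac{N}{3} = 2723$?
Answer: $6893$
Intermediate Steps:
$N = 8169$ ($N = 3 \cdot 2723 = 8169$)
$K = -1204$ ($K = 4 - 1208 = -1204$)
$\left(N - 72\right) + K = \left(8169 - 72\right) - 1204 = 8097 - 1204 = 6893$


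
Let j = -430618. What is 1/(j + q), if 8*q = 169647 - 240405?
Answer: -4/1757851 ≈ -2.2755e-6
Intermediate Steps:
q = -35379/4 (q = (169647 - 240405)/8 = (1/8)*(-70758) = -35379/4 ≈ -8844.8)
1/(j + q) = 1/(-430618 - 35379/4) = 1/(-1757851/4) = -4/1757851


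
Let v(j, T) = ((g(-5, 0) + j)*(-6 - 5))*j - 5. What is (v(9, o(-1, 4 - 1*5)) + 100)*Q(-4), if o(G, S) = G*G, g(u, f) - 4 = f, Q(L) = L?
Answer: 4768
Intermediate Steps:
g(u, f) = 4 + f
o(G, S) = G**2
v(j, T) = -5 + j*(-44 - 11*j) (v(j, T) = (((4 + 0) + j)*(-6 - 5))*j - 5 = ((4 + j)*(-11))*j - 5 = (-44 - 11*j)*j - 5 = j*(-44 - 11*j) - 5 = -5 + j*(-44 - 11*j))
(v(9, o(-1, 4 - 1*5)) + 100)*Q(-4) = ((-5 - 44*9 - 11*9**2) + 100)*(-4) = ((-5 - 396 - 11*81) + 100)*(-4) = ((-5 - 396 - 891) + 100)*(-4) = (-1292 + 100)*(-4) = -1192*(-4) = 4768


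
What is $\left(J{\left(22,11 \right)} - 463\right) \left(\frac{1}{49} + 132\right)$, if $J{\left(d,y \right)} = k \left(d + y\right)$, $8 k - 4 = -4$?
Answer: $- \frac{2995147}{49} \approx -61125.0$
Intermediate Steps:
$k = 0$ ($k = \frac{1}{2} + \frac{1}{8} \left(-4\right) = \frac{1}{2} - \frac{1}{2} = 0$)
$J{\left(d,y \right)} = 0$ ($J{\left(d,y \right)} = 0 \left(d + y\right) = 0$)
$\left(J{\left(22,11 \right)} - 463\right) \left(\frac{1}{49} + 132\right) = \left(0 - 463\right) \left(\frac{1}{49} + 132\right) = - 463 \left(\frac{1}{49} + 132\right) = \left(-463\right) \frac{6469}{49} = - \frac{2995147}{49}$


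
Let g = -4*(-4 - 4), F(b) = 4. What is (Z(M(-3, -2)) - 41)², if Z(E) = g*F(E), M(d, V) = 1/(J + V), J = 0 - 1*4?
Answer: 7569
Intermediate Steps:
g = 32 (g = -4*(-8) = 32)
J = -4 (J = 0 - 4 = -4)
M(d, V) = 1/(-4 + V)
Z(E) = 128 (Z(E) = 32*4 = 128)
(Z(M(-3, -2)) - 41)² = (128 - 41)² = 87² = 7569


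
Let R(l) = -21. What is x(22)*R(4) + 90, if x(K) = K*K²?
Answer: -223518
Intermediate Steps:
x(K) = K³
x(22)*R(4) + 90 = 22³*(-21) + 90 = 10648*(-21) + 90 = -223608 + 90 = -223518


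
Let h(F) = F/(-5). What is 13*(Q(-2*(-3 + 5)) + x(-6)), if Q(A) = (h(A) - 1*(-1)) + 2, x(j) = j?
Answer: -143/5 ≈ -28.600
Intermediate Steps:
h(F) = -F/5 (h(F) = F*(-1/5) = -F/5)
Q(A) = 3 - A/5 (Q(A) = (-A/5 - 1*(-1)) + 2 = (-A/5 + 1) + 2 = (1 - A/5) + 2 = 3 - A/5)
13*(Q(-2*(-3 + 5)) + x(-6)) = 13*((3 - (-2)*(-3 + 5)/5) - 6) = 13*((3 - (-2)*2/5) - 6) = 13*((3 - 1/5*(-4)) - 6) = 13*((3 + 4/5) - 6) = 13*(19/5 - 6) = 13*(-11/5) = -143/5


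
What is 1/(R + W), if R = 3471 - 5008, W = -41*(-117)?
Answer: 1/3260 ≈ 0.00030675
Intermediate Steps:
W = 4797
R = -1537
1/(R + W) = 1/(-1537 + 4797) = 1/3260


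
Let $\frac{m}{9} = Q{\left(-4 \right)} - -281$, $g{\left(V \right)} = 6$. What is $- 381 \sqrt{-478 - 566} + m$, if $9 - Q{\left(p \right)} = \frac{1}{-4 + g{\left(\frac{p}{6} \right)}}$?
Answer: $\frac{5211}{2} - 2286 i \sqrt{29} \approx 2605.5 - 12310.0 i$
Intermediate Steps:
$Q{\left(p \right)} = \frac{17}{2}$ ($Q{\left(p \right)} = 9 - \frac{1}{-4 + 6} = 9 - \frac{1}{2} = \frac{17}{2}$)
$m = \frac{5211}{2}$ ($m = 9 \left(\frac{17}{2} - -281\right) = 9 \left(\frac{17}{2} + 281\right) = 9 \cdot \frac{579}{2} = \frac{5211}{2} \approx 2605.5$)
$- 381 \sqrt{-478 - 566} + m = - 381 \sqrt{-478 - 566} + \frac{5211}{2} = - 381 \sqrt{-1044} + \frac{5211}{2} = - 381 \cdot 6 i \sqrt{29} + \frac{5211}{2} = - 2286 i \sqrt{29} + \frac{5211}{2} = \frac{5211}{2} - 2286 i \sqrt{29}$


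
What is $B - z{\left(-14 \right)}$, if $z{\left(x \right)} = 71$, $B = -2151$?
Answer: $-2222$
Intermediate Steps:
$B - z{\left(-14 \right)} = -2151 - 71 = -2222$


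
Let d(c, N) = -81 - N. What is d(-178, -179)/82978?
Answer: 7/5927 ≈ 0.0011810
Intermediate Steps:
d(-178, -179)/82978 = (-81 - 1*(-179))/82978 = (-81 + 179)*(1/82978) = 98*(1/82978) = 7/5927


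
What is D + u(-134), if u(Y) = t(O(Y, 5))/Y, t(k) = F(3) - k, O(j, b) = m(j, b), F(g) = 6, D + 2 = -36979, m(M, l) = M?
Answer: -2477797/67 ≈ -36982.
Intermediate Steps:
D = -36981 (D = -2 - 36979 = -36981)
O(j, b) = j
t(k) = 6 - k
u(Y) = (6 - Y)/Y
D + u(-134) = -36981 + (6 - 1*(-134))/(-134) = -36981 - (6 + 134)/134 = -36981 - 1/134*140 = -36981 - 70/67 = -2477797/67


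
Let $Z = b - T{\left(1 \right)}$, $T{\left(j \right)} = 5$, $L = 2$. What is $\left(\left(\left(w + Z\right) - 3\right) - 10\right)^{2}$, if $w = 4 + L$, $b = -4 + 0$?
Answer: $256$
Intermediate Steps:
$b = -4$
$Z = -9$ ($Z = -4 - 5 = -9$)
$w = 6$ ($w = 4 + 2 = 6$)
$\left(\left(\left(w + Z\right) - 3\right) - 10\right)^{2} = \left(\left(\left(6 - 9\right) - 3\right) - 10\right)^{2} = \left(\left(-3 - 3\right) - 10\right)^{2} = \left(-6 - 10\right)^{2} = \left(-16\right)^{2} = 256$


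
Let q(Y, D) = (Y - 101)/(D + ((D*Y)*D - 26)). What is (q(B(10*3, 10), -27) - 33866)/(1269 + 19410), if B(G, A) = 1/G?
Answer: -29155597/17804619 ≈ -1.6375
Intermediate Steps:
q(Y, D) = (-101 + Y)/(-26 + D + Y*D²) (q(Y, D) = (-101 + Y)/(D + (Y*D² - 26)) = (-101 + Y)/(D + (-26 + Y*D²)) = (-101 + Y)/(-26 + D + Y*D²))
(q(B(10*3, 10), -27) - 33866)/(1269 + 19410) = ((-101 + 1/(10*3))/(-26 - 27 + (-27)²/(10*3)) - 33866)/(1269 + 19410) = ((-101 + 1/30)/(-26 - 27 + 729/30) - 33866)/20679 = ((-101 + 1/30)/(-26 - 27 + (1/30)*729) - 33866)*(1/20679) = (-3029/30/(-26 - 27 + 243/10) - 33866)*(1/20679) = (-3029/30/(-287/10) - 33866)*(1/20679) = (-10/287*(-3029/30) - 33866)*(1/20679) = (3029/861 - 33866)*(1/20679) = -29155597/861*1/20679 = -29155597/17804619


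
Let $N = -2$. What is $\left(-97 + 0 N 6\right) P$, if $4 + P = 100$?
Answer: $-9312$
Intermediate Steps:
$P = 96$ ($P = -4 + 100 = 96$)
$\left(-97 + 0 N 6\right) P = \left(-97 + 0 \left(-2\right) 6\right) 96 = \left(-97 + 0 \cdot 6\right) 96 = \left(-97 + 0\right) 96 = \left(-97\right) 96 = -9312$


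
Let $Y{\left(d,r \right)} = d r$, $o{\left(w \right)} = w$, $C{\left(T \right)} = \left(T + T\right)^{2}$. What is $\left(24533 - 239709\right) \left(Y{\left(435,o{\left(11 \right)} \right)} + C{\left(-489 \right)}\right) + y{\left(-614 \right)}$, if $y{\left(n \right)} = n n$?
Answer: $-206841641348$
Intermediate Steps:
$C{\left(T \right)} = 4 T^{2}$ ($C{\left(T \right)} = \left(2 T\right)^{2} = 4 T^{2}$)
$y{\left(n \right)} = n^{2}$
$\left(24533 - 239709\right) \left(Y{\left(435,o{\left(11 \right)} \right)} + C{\left(-489 \right)}\right) + y{\left(-614 \right)} = \left(24533 - 239709\right) \left(435 \cdot 11 + 4 \left(-489\right)^{2}\right) + \left(-614\right)^{2} = - 215176 \left(4785 + 4 \cdot 239121\right) + 376996 = - 215176 \left(4785 + 956484\right) + 376996 = \left(-215176\right) 961269 + 376996 = -206842018344 + 376996 = -206841641348$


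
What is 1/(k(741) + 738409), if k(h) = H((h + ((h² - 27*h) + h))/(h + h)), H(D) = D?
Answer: 1/738767 ≈ 1.3536e-6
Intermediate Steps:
k(h) = (h² - 25*h)/(2*h) (k(h) = (h + ((h² - 27*h) + h))/(h + h) = (h + (h² - 26*h))/((2*h)) = (h² - 25*h)*(1/(2*h)) = (h² - 25*h)/(2*h))
1/(k(741) + 738409) = 1/((-25/2 + (½)*741) + 738409) = 1/((-25/2 + 741/2) + 738409) = 1/(358 + 738409) = 1/738767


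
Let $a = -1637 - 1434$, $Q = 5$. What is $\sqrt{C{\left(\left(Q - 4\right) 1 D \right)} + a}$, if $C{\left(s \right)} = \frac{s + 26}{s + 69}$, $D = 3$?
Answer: $\frac{i \sqrt{442166}}{12} \approx 55.413 i$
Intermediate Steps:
$a = -3071$
$C{\left(s \right)} = \frac{26 + s}{69 + s}$
$\sqrt{C{\left(\left(Q - 4\right) 1 D \right)} + a} = \sqrt{\frac{26 + \left(5 - 4\right) 1 \cdot 3}{69 + \left(5 - 4\right) 1 \cdot 3} - 3071} = \sqrt{\frac{26 + 1 \cdot 1 \cdot 3}{69 + 1 \cdot 1 \cdot 3} - 3071} = \sqrt{\frac{26 + 1 \cdot 3}{69 + 1 \cdot 3} - 3071} = \sqrt{\frac{26 + 3}{69 + 3} - 3071} = \sqrt{\frac{1}{72} \cdot 29 - 3071} = \sqrt{\frac{29}{72} - 3071} = \sqrt{- \frac{221083}{72}} = \frac{i \sqrt{442166}}{12}$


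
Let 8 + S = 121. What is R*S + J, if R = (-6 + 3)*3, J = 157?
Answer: -860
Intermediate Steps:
S = 113 (S = -8 + 121 = 113)
R = -9 (R = -3*3 = -9)
R*S + J = -9*113 + 157 = -1017 + 157 = -860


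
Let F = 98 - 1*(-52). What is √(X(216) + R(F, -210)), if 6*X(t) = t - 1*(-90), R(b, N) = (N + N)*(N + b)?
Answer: √25251 ≈ 158.91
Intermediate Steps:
F = 150 (F = 98 + 52 = 150)
R(b, N) = 2*N*(N + b) (R(b, N) = (2*N)*(N + b) = 2*N*(N + b))
X(t) = 15 + t/6 (X(t) = (t - 1*(-90))/6 = (t + 90)/6 = (90 + t)/6 = 15 + t/6)
√(X(216) + R(F, -210)) = √((15 + (⅙)*216) + 2*(-210)*(-210 + 150)) = √((15 + 36) + 2*(-210)*(-60)) = √(51 + 25200) = √25251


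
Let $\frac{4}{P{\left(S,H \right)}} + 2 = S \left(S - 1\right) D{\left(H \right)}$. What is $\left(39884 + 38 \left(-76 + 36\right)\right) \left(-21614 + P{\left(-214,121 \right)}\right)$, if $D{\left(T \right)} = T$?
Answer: $- \frac{192346919482238}{231967} \approx -8.292 \cdot 10^{8}$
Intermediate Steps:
$P{\left(S,H \right)} = \frac{4}{-2 + H S \left(-1 + S\right)}$ ($P{\left(S,H \right)} = \frac{4}{-2 + S \left(S - 1\right) H} = \frac{4}{-2 + S \left(-1 + S\right) H} = \frac{4}{-2 + H S \left(-1 + S\right)}$)
$\left(39884 + 38 \left(-76 + 36\right)\right) \left(-21614 + P{\left(-214,121 \right)}\right) = \left(39884 + 38 \left(-76 + 36\right)\right) \left(-21614 + \frac{4}{-2 + 121 \left(-214\right)^{2} - 121 \left(-214\right)}\right) = \left(39884 + 38 \left(-40\right)\right) \left(-21614 + \frac{4}{-2 + 121 \cdot 45796 + 25894}\right) = \left(39884 - 1520\right) \left(-21614 + \frac{4}{-2 + 5541316 + 25894}\right) = 38364 \left(-21614 + \frac{4}{5567208}\right) = 38364 \left(-21614 + 4 \cdot \frac{1}{5567208}\right) = 38364 \left(-21614 + \frac{1}{1391802}\right) = 38364 \left(- \frac{30082408427}{1391802}\right) = - \frac{192346919482238}{231967}$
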